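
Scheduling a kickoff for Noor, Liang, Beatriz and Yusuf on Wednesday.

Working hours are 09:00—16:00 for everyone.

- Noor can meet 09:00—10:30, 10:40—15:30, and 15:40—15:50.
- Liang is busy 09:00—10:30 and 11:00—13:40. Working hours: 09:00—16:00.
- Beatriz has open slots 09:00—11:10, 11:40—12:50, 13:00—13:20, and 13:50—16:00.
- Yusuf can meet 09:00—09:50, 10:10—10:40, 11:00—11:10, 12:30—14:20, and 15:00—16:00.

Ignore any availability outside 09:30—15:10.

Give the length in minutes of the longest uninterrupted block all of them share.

30 minutes

Liang free within 09:00–16:00: 10:30–11:00, 13:40–16:00.
Noor ∩ Liang: 10:40–11:00, 13:40–15:30, 15:40–15:50.
Noor ∩ Liang ∩ Beatriz: 10:40–11:00, 13:50–15:30, 15:40–15:50.
Noor ∩ Liang ∩ Beatriz ∩ Yusuf: 13:50–14:20, 15:00–15:30, 15:40–15:50.
Restricted to 09:30–15:10: 13:50–14:20, 15:00–15:10.
Common window lengths: 30, 10 min; longest is 30.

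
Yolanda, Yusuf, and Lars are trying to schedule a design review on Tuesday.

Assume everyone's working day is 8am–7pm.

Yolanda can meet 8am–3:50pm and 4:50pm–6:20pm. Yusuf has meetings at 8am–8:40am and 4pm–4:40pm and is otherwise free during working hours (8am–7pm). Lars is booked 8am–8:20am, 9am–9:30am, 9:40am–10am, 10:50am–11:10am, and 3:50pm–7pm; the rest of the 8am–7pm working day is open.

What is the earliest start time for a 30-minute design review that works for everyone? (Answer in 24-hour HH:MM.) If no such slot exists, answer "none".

Yusuf free within 08:00–19:00: 08:40–16:00, 16:40–19:00.
Lars free within 08:00–19:00: 08:20–09:00, 09:30–09:40, 10:00–10:50, 11:10–15:50.
Yolanda ∩ Yusuf: 08:40–15:50, 16:50–18:20.
Yolanda ∩ Yusuf ∩ Lars: 08:40–09:00, 09:30–09:40, 10:00–10:50, 11:10–15:50.
Windows ≥ 30 min: 10:00–10:50, 11:10–15:50.
Earliest such window starts at 10:00.

10:00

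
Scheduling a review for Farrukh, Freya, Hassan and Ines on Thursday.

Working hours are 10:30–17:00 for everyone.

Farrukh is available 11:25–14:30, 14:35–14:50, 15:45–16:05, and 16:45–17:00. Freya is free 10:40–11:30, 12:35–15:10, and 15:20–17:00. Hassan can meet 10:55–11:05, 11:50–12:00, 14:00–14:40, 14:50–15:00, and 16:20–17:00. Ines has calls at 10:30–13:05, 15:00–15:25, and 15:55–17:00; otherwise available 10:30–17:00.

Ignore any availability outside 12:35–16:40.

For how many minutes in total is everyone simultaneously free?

35 minutes

Ines free within 10:30–17:00: 13:05–15:00, 15:25–15:55.
Farrukh ∩ Freya: 11:25–11:30, 12:35–14:30, 14:35–14:50, 15:45–16:05, 16:45–17:00.
Farrukh ∩ Freya ∩ Hassan: 14:00–14:30, 14:35–14:40, 16:45–17:00.
Farrukh ∩ Freya ∩ Hassan ∩ Ines: 14:00–14:30, 14:35–14:40.
Restricted to 12:35–16:40: 14:00–14:30, 14:35–14:40.
Total common minutes: 30 + 5 = 35.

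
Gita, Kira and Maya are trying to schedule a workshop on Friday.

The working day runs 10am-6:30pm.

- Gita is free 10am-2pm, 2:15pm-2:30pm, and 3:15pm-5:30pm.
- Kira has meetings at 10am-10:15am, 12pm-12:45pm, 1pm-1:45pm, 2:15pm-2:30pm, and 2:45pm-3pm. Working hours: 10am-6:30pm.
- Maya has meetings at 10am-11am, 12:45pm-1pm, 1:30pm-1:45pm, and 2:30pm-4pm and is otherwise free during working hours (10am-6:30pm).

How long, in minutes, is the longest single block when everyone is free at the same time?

Kira free within 10:00–18:30: 10:15–12:00, 12:45–13:00, 13:45–14:15, 14:30–14:45, 15:00–18:30.
Maya free within 10:00–18:30: 11:00–12:45, 13:00–13:30, 13:45–14:30, 16:00–18:30.
Gita ∩ Kira: 10:15–12:00, 12:45–13:00, 13:45–14:00, 15:15–17:30.
Gita ∩ Kira ∩ Maya: 11:00–12:00, 13:45–14:00, 16:00–17:30.
Common window lengths: 60, 15, 90 min; longest is 90.

90 minutes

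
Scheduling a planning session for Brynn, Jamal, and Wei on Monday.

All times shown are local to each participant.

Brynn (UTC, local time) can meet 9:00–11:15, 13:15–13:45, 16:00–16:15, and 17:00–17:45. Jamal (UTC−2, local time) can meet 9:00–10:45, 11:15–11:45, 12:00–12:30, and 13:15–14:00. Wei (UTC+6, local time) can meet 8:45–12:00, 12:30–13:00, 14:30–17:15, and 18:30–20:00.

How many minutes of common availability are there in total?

45 minutes

Brynn → UTC: 09:00–11:15, 13:15–13:45, 16:00–16:15, 17:00–17:45.
Jamal → UTC: 11:00–12:45, 13:15–13:45, 14:00–14:30, 15:15–16:00.
Wei → UTC: 02:45–06:00, 06:30–07:00, 08:30–11:15, 12:30–14:00.
Brynn ∩ Jamal: 11:00–11:15, 13:15–13:45.
Brynn ∩ Jamal ∩ Wei: 11:00–11:15, 13:15–13:45.
Total common minutes: 15 + 30 = 45.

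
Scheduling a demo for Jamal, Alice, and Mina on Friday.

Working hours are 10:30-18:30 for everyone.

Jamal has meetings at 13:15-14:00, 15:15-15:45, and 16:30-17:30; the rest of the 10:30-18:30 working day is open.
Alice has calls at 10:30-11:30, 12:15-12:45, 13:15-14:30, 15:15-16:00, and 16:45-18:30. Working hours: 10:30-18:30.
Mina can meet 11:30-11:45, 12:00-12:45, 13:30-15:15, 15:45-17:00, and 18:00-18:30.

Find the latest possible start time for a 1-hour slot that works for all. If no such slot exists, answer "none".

Jamal free within 10:30–18:30: 10:30–13:15, 14:00–15:15, 15:45–16:30, 17:30–18:30.
Alice free within 10:30–18:30: 11:30–12:15, 12:45–13:15, 14:30–15:15, 16:00–16:45.
Jamal ∩ Alice: 11:30–12:15, 12:45–13:15, 14:30–15:15, 16:00–16:30.
Jamal ∩ Alice ∩ Mina: 11:30–11:45, 12:00–12:15, 14:30–15:15, 16:00–16:30.
Windows ≥ 60 min: (none).

none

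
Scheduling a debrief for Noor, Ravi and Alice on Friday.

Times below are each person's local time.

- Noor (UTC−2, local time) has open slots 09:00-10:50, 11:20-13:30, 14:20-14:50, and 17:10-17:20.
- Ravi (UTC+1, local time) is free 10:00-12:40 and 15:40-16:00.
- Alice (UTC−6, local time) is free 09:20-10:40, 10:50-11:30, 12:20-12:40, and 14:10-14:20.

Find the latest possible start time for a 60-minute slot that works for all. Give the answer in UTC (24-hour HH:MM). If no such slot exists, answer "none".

Noor → UTC: 11:00–12:50, 13:20–15:30, 16:20–16:50, 19:10–19:20.
Ravi → UTC: 09:00–11:40, 14:40–15:00.
Alice → UTC: 15:20–16:40, 16:50–17:30, 18:20–18:40, 20:10–20:20.
Noor ∩ Ravi: 11:00–11:40, 14:40–15:00.
Noor ∩ Ravi ∩ Alice: (none).
Windows ≥ 60 min: (none).

none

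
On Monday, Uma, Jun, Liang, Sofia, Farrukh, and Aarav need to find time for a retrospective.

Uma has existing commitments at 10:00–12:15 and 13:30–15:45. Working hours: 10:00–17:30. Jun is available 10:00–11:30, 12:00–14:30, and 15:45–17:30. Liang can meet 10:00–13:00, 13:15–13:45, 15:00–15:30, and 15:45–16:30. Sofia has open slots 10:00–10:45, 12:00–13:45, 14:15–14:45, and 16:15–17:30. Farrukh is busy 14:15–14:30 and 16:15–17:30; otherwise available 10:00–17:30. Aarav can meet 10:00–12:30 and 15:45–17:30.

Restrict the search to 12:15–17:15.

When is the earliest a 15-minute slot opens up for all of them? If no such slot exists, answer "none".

12:15

Uma free within 10:00–17:30: 12:15–13:30, 15:45–17:30.
Farrukh free within 10:00–17:30: 10:00–14:15, 14:30–16:15.
Uma ∩ Jun: 12:15–13:30, 15:45–17:30.
Uma ∩ Jun ∩ Liang: 12:15–13:00, 13:15–13:30, 15:45–16:30.
Uma ∩ Jun ∩ Liang ∩ Sofia: 12:15–13:00, 13:15–13:30, 16:15–16:30.
Uma ∩ Jun ∩ Liang ∩ Sofia ∩ Farrukh: 12:15–13:00, 13:15–13:30.
Uma ∩ Jun ∩ Liang ∩ Sofia ∩ Farrukh ∩ Aarav: 12:15–12:30.
Restricted to 12:15–17:15: 12:15–12:30.
Windows ≥ 15 min: 12:15–12:30.
Earliest such window starts at 12:15.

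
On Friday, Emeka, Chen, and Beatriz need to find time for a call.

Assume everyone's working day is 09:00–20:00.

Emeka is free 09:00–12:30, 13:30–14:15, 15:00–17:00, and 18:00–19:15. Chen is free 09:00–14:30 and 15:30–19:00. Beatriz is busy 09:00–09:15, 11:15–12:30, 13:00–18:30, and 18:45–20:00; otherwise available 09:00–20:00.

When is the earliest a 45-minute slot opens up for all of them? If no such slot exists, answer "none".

09:15

Beatriz free within 09:00–20:00: 09:15–11:15, 12:30–13:00, 18:30–18:45.
Emeka ∩ Chen: 09:00–12:30, 13:30–14:15, 15:30–17:00, 18:00–19:00.
Emeka ∩ Chen ∩ Beatriz: 09:15–11:15, 18:30–18:45.
Windows ≥ 45 min: 09:15–11:15.
Earliest such window starts at 09:15.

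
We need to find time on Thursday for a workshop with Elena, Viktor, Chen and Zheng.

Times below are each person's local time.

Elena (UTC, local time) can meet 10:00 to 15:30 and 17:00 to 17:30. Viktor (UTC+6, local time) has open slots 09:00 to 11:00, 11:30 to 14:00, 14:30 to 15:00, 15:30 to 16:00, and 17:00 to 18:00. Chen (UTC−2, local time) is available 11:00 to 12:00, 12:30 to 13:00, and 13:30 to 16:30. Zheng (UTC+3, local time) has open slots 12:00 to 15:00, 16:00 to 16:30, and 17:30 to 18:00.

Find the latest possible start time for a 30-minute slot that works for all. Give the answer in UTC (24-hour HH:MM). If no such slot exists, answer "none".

none

Elena → UTC: 10:00–15:30, 17:00–17:30.
Viktor → UTC: 03:00–05:00, 05:30–08:00, 08:30–09:00, 09:30–10:00, 11:00–12:00.
Chen → UTC: 13:00–14:00, 14:30–15:00, 15:30–18:30.
Zheng → UTC: 09:00–12:00, 13:00–13:30, 14:30–15:00.
Elena ∩ Viktor: 11:00–12:00.
Elena ∩ Viktor ∩ Chen: (none).
Elena ∩ Viktor ∩ Chen ∩ Zheng: (none).
Windows ≥ 30 min: (none).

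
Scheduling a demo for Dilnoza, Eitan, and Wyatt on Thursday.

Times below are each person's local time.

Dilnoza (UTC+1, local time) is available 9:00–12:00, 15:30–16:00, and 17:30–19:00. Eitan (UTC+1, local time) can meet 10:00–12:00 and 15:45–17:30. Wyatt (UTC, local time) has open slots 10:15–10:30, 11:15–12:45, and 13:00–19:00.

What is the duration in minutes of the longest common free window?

15 minutes

Dilnoza → UTC: 08:00–11:00, 14:30–15:00, 16:30–18:00.
Eitan → UTC: 09:00–11:00, 14:45–16:30.
Wyatt → UTC: 10:15–10:30, 11:15–12:45, 13:00–19:00.
Dilnoza ∩ Eitan: 09:00–11:00, 14:45–15:00.
Dilnoza ∩ Eitan ∩ Wyatt: 10:15–10:30, 14:45–15:00.
Common window lengths: 15, 15 min; longest is 15.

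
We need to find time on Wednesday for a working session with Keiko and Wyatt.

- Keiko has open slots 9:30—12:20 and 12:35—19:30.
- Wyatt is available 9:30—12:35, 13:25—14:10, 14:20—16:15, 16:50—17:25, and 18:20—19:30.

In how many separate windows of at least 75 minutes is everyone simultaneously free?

2

Keiko ∩ Wyatt: 09:30–12:20, 13:25–14:10, 14:20–16:15, 16:50–17:25, 18:20–19:30.
Windows ≥ 75 min: 09:30–12:20, 14:20–16:15.
That's 2 windows.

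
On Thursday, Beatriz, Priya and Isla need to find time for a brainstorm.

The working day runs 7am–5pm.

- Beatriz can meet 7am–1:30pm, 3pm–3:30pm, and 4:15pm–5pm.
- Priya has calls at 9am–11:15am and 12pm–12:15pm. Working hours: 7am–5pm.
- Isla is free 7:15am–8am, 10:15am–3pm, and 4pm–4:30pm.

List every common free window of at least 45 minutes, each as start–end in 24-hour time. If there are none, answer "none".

Priya free within 07:00–17:00: 07:00–09:00, 11:15–12:00, 12:15–17:00.
Beatriz ∩ Priya: 07:00–09:00, 11:15–12:00, 12:15–13:30, 15:00–15:30, 16:15–17:00.
Beatriz ∩ Priya ∩ Isla: 07:15–08:00, 11:15–12:00, 12:15–13:30, 16:15–16:30.
Windows ≥ 45 min: 07:15–08:00, 11:15–12:00, 12:15–13:30.

07:15–08:00, 11:15–12:00, 12:15–13:30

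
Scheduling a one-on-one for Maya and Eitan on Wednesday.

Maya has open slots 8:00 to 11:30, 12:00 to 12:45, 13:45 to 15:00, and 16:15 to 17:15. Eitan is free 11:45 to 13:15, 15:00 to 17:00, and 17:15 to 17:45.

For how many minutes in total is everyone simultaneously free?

Maya ∩ Eitan: 12:00–12:45, 16:15–17:00.
Total common minutes: 45 + 45 = 90.

90 minutes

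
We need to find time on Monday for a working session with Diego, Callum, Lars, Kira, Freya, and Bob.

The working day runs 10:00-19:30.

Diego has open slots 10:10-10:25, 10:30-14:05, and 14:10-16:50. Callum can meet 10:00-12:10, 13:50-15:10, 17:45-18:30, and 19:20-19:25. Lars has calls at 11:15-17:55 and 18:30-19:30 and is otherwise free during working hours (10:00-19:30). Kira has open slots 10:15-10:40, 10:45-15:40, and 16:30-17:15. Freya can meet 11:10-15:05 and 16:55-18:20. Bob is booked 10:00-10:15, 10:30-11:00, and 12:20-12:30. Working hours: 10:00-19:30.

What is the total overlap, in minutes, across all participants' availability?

Lars free within 10:00–19:30: 10:00–11:15, 17:55–18:30.
Bob free within 10:00–19:30: 10:15–10:30, 11:00–12:20, 12:30–19:30.
Diego ∩ Callum: 10:10–10:25, 10:30–12:10, 13:50–14:05, 14:10–15:10.
Diego ∩ Callum ∩ Lars: 10:10–10:25, 10:30–11:15.
Diego ∩ Callum ∩ Lars ∩ Kira: 10:15–10:25, 10:30–10:40, 10:45–11:15.
Diego ∩ Callum ∩ Lars ∩ Kira ∩ Freya: 11:10–11:15.
Diego ∩ Callum ∩ Lars ∩ Kira ∩ Freya ∩ Bob: 11:10–11:15.
Total common minutes: 5.

5 minutes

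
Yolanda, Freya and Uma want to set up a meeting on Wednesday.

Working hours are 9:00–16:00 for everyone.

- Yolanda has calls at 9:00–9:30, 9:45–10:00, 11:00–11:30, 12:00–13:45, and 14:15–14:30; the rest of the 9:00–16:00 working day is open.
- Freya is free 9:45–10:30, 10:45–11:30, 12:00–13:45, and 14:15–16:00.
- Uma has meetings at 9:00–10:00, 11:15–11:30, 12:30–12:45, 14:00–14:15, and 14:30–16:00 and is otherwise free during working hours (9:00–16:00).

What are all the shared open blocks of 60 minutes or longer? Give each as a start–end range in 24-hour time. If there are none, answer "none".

Yolanda free within 09:00–16:00: 09:30–09:45, 10:00–11:00, 11:30–12:00, 13:45–14:15, 14:30–16:00.
Uma free within 09:00–16:00: 10:00–11:15, 11:30–12:30, 12:45–14:00, 14:15–14:30.
Yolanda ∩ Freya: 10:00–10:30, 10:45–11:00, 14:30–16:00.
Yolanda ∩ Freya ∩ Uma: 10:00–10:30, 10:45–11:00.
Windows ≥ 60 min: (none).

none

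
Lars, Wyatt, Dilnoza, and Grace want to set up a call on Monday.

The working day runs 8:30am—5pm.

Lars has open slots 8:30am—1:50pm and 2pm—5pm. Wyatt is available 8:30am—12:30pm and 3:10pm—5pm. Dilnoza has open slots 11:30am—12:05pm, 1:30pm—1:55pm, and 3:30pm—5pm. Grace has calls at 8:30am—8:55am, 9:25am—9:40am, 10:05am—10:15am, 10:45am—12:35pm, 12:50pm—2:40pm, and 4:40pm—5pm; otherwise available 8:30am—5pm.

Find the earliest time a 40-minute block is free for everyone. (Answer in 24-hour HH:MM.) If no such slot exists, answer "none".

15:30

Grace free within 08:30–17:00: 08:55–09:25, 09:40–10:05, 10:15–10:45, 12:35–12:50, 14:40–16:40.
Lars ∩ Wyatt: 08:30–12:30, 15:10–17:00.
Lars ∩ Wyatt ∩ Dilnoza: 11:30–12:05, 15:30–17:00.
Lars ∩ Wyatt ∩ Dilnoza ∩ Grace: 15:30–16:40.
Windows ≥ 40 min: 15:30–16:40.
Earliest such window starts at 15:30.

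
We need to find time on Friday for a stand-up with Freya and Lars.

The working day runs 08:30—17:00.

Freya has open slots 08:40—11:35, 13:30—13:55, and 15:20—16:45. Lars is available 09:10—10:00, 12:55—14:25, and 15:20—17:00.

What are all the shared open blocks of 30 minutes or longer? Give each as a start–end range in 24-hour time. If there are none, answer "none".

09:10–10:00, 15:20–16:45

Freya ∩ Lars: 09:10–10:00, 13:30–13:55, 15:20–16:45.
Windows ≥ 30 min: 09:10–10:00, 15:20–16:45.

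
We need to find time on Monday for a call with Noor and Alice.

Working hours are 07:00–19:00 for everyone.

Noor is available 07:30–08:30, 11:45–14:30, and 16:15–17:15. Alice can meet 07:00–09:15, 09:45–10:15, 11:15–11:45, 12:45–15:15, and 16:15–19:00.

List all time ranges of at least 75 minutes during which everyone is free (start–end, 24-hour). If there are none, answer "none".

Noor ∩ Alice: 07:30–08:30, 12:45–14:30, 16:15–17:15.
Windows ≥ 75 min: 12:45–14:30.

12:45–14:30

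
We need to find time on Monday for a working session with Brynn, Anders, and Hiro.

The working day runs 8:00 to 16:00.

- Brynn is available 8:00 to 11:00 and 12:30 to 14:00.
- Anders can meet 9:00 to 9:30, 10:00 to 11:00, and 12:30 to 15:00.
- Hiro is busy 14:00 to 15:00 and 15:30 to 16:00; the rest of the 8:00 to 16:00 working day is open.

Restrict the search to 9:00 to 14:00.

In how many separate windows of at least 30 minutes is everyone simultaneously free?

Hiro free within 08:00–16:00: 08:00–14:00, 15:00–15:30.
Brynn ∩ Anders: 09:00–09:30, 10:00–11:00, 12:30–14:00.
Brynn ∩ Anders ∩ Hiro: 09:00–09:30, 10:00–11:00, 12:30–14:00.
Restricted to 09:00–14:00: 09:00–09:30, 10:00–11:00, 12:30–14:00.
Windows ≥ 30 min: 09:00–09:30, 10:00–11:00, 12:30–14:00.
That's 3 windows.

3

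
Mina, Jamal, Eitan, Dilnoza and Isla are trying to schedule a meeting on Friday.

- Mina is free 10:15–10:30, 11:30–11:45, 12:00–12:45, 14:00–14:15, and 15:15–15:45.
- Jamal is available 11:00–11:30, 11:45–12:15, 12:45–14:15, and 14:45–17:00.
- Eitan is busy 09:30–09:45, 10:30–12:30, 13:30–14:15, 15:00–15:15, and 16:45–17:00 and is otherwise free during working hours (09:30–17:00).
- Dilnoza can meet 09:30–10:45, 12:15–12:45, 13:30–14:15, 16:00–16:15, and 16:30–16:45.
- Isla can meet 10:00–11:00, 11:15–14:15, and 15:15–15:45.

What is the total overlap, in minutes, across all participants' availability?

0 minutes

Eitan free within 09:30–17:00: 09:45–10:30, 12:30–13:30, 14:15–15:00, 15:15–16:45.
Mina ∩ Jamal: 12:00–12:15, 14:00–14:15, 15:15–15:45.
Mina ∩ Jamal ∩ Eitan: 15:15–15:45.
Mina ∩ Jamal ∩ Eitan ∩ Dilnoza: (none).
Mina ∩ Jamal ∩ Eitan ∩ Dilnoza ∩ Isla: (none).
Total common minutes: 0.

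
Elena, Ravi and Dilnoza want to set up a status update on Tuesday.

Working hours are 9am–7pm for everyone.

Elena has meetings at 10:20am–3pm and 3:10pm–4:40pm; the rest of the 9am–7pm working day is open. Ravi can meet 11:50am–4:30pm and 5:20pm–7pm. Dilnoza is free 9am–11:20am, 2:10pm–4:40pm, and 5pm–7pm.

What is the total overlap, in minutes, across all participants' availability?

110 minutes

Elena free within 09:00–19:00: 09:00–10:20, 15:00–15:10, 16:40–19:00.
Elena ∩ Ravi: 15:00–15:10, 17:20–19:00.
Elena ∩ Ravi ∩ Dilnoza: 15:00–15:10, 17:20–19:00.
Total common minutes: 10 + 100 = 110.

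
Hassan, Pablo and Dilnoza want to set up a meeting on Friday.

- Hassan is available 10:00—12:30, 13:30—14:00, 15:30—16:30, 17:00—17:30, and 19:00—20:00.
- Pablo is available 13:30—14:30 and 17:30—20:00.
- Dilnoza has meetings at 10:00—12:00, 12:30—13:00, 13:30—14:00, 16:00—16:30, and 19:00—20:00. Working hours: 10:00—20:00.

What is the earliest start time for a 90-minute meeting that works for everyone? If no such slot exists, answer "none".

Dilnoza free within 10:00–20:00: 12:00–12:30, 13:00–13:30, 14:00–16:00, 16:30–19:00.
Hassan ∩ Pablo: 13:30–14:00, 19:00–20:00.
Hassan ∩ Pablo ∩ Dilnoza: (none).
Windows ≥ 90 min: (none).

none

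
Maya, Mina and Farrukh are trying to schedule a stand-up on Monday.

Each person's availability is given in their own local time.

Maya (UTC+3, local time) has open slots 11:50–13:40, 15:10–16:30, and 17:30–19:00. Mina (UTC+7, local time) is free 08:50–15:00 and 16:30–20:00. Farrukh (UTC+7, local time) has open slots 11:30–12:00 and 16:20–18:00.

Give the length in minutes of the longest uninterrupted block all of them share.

70 minutes

Maya → UTC: 08:50–10:40, 12:10–13:30, 14:30–16:00.
Mina → UTC: 01:50–08:00, 09:30–13:00.
Farrukh → UTC: 04:30–05:00, 09:20–11:00.
Maya ∩ Mina: 09:30–10:40, 12:10–13:00.
Maya ∩ Mina ∩ Farrukh: 09:30–10:40.
Single common window of 70 minutes.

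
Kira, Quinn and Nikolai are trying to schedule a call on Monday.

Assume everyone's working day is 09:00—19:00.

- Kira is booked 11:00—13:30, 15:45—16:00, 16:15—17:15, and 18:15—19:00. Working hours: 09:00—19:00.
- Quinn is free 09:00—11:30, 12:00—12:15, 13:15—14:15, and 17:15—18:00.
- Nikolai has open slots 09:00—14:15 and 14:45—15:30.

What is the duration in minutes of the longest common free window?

120 minutes

Kira free within 09:00–19:00: 09:00–11:00, 13:30–15:45, 16:00–16:15, 17:15–18:15.
Kira ∩ Quinn: 09:00–11:00, 13:30–14:15, 17:15–18:00.
Kira ∩ Quinn ∩ Nikolai: 09:00–11:00, 13:30–14:15.
Common window lengths: 120, 45 min; longest is 120.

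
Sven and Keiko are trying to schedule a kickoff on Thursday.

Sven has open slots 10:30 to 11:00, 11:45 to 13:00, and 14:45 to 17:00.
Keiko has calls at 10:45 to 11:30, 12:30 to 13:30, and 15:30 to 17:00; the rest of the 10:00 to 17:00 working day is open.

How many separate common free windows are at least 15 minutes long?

Keiko free within 10:00–17:00: 10:00–10:45, 11:30–12:30, 13:30–15:30.
Sven ∩ Keiko: 10:30–10:45, 11:45–12:30, 14:45–15:30.
Windows ≥ 15 min: 10:30–10:45, 11:45–12:30, 14:45–15:30.
That's 3 windows.

3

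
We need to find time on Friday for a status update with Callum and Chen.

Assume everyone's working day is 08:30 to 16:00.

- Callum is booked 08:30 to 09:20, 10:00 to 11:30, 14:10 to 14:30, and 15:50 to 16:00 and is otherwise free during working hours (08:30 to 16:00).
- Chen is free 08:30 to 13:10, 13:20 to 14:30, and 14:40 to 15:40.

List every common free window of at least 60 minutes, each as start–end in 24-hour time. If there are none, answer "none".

11:30–13:10, 14:40–15:40

Callum free within 08:30–16:00: 09:20–10:00, 11:30–14:10, 14:30–15:50.
Callum ∩ Chen: 09:20–10:00, 11:30–13:10, 13:20–14:10, 14:40–15:40.
Windows ≥ 60 min: 11:30–13:10, 14:40–15:40.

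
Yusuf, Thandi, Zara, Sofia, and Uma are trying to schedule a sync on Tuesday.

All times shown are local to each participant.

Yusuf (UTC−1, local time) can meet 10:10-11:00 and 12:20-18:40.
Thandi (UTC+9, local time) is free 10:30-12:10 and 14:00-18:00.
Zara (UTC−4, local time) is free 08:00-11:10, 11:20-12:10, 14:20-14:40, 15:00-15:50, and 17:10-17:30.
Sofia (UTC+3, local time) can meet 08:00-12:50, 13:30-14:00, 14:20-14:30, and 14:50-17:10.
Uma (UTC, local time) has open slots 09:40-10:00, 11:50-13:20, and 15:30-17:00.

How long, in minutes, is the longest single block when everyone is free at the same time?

0 minutes

Yusuf → UTC: 11:10–12:00, 13:20–19:40.
Thandi → UTC: 01:30–03:10, 05:00–09:00.
Zara → UTC: 12:00–15:10, 15:20–16:10, 18:20–18:40, 19:00–19:50, 21:10–21:30.
Sofia → UTC: 05:00–09:50, 10:30–11:00, 11:20–11:30, 11:50–14:10.
Uma → UTC: 09:40–10:00, 11:50–13:20, 15:30–17:00.
Yusuf ∩ Thandi: (none).
Yusuf ∩ Thandi ∩ Zara: (none).
Yusuf ∩ Thandi ∩ Zara ∩ Sofia: (none).
Yusuf ∩ Thandi ∩ Zara ∩ Sofia ∩ Uma: (none).
No common window.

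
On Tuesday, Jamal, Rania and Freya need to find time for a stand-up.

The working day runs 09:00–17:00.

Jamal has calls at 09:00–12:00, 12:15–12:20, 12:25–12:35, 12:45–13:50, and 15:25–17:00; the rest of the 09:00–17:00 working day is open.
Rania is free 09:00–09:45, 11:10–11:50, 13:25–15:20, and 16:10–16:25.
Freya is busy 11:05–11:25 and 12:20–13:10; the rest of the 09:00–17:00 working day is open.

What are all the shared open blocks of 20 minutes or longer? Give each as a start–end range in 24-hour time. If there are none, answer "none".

13:50–15:20

Jamal free within 09:00–17:00: 12:00–12:15, 12:20–12:25, 12:35–12:45, 13:50–15:25.
Freya free within 09:00–17:00: 09:00–11:05, 11:25–12:20, 13:10–17:00.
Jamal ∩ Rania: 13:50–15:20.
Jamal ∩ Rania ∩ Freya: 13:50–15:20.
Windows ≥ 20 min: 13:50–15:20.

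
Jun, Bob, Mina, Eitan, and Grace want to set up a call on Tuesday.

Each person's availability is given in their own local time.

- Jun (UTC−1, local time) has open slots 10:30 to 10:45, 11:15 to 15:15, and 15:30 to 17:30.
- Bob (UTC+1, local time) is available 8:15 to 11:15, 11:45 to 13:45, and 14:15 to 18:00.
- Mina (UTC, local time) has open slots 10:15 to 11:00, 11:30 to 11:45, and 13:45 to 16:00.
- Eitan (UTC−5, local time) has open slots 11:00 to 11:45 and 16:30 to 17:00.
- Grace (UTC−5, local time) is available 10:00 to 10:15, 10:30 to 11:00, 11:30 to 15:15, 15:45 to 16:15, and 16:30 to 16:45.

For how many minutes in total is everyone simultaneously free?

0 minutes

Jun → UTC: 11:30–11:45, 12:15–16:15, 16:30–18:30.
Bob → UTC: 07:15–10:15, 10:45–12:45, 13:15–17:00.
Mina → UTC: 10:15–11:00, 11:30–11:45, 13:45–16:00.
Eitan → UTC: 16:00–16:45, 21:30–22:00.
Grace → UTC: 15:00–15:15, 15:30–16:00, 16:30–20:15, 20:45–21:15, 21:30–21:45.
Jun ∩ Bob: 11:30–11:45, 12:15–12:45, 13:15–16:15, 16:30–17:00.
Jun ∩ Bob ∩ Mina: 11:30–11:45, 13:45–16:00.
Jun ∩ Bob ∩ Mina ∩ Eitan: (none).
Jun ∩ Bob ∩ Mina ∩ Eitan ∩ Grace: (none).
Total common minutes: 0.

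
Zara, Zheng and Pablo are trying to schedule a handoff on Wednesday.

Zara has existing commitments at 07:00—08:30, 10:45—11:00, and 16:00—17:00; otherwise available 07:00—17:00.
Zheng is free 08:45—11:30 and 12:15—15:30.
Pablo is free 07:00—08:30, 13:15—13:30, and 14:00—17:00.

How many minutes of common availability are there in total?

105 minutes

Zara free within 07:00–17:00: 08:30–10:45, 11:00–16:00.
Zara ∩ Zheng: 08:45–10:45, 11:00–11:30, 12:15–15:30.
Zara ∩ Zheng ∩ Pablo: 13:15–13:30, 14:00–15:30.
Total common minutes: 15 + 90 = 105.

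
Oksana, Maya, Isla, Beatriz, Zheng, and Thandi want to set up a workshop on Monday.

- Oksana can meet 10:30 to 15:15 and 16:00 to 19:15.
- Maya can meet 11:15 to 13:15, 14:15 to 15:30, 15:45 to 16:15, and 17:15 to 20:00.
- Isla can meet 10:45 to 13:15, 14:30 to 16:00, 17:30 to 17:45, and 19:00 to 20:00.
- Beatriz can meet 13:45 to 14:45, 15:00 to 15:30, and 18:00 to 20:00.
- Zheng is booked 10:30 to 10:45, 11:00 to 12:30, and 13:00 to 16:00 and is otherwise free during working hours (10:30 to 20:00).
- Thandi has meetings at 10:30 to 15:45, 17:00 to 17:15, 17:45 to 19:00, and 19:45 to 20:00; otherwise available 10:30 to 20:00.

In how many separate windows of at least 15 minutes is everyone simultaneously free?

Zheng free within 10:30–20:00: 10:45–11:00, 12:30–13:00, 16:00–20:00.
Thandi free within 10:30–20:00: 15:45–17:00, 17:15–17:45, 19:00–19:45.
Oksana ∩ Maya: 11:15–13:15, 14:15–15:15, 16:00–16:15, 17:15–19:15.
Oksana ∩ Maya ∩ Isla: 11:15–13:15, 14:30–15:15, 17:30–17:45, 19:00–19:15.
Oksana ∩ Maya ∩ Isla ∩ Beatriz: 14:30–14:45, 15:00–15:15, 19:00–19:15.
Oksana ∩ Maya ∩ Isla ∩ Beatriz ∩ Zheng: 19:00–19:15.
Oksana ∩ Maya ∩ Isla ∩ Beatriz ∩ Zheng ∩ Thandi: 19:00–19:15.
Windows ≥ 15 min: 19:00–19:15.
That's 1 window.

1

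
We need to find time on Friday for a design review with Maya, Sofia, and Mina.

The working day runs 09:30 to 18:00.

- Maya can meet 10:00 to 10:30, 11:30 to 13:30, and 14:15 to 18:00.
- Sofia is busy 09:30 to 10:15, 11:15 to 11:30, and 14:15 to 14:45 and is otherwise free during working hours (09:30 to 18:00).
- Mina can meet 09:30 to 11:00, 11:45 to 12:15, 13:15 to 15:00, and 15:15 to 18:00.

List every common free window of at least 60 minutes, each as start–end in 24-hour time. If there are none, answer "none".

15:15–18:00

Sofia free within 09:30–18:00: 10:15–11:15, 11:30–14:15, 14:45–18:00.
Maya ∩ Sofia: 10:15–10:30, 11:30–13:30, 14:45–18:00.
Maya ∩ Sofia ∩ Mina: 10:15–10:30, 11:45–12:15, 13:15–13:30, 14:45–15:00, 15:15–18:00.
Windows ≥ 60 min: 15:15–18:00.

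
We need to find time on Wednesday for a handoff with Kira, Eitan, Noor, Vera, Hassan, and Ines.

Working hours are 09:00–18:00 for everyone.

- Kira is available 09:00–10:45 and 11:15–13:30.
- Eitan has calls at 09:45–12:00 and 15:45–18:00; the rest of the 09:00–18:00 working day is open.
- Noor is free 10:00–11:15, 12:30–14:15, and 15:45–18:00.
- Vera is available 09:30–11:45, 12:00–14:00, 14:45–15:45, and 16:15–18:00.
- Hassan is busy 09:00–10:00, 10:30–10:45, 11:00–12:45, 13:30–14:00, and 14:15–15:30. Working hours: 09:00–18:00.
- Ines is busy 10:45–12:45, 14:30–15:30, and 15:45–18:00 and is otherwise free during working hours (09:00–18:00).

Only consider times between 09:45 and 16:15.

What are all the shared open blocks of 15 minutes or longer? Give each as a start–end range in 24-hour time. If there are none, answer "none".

12:45–13:30

Eitan free within 09:00–18:00: 09:00–09:45, 12:00–15:45.
Hassan free within 09:00–18:00: 10:00–10:30, 10:45–11:00, 12:45–13:30, 14:00–14:15, 15:30–18:00.
Ines free within 09:00–18:00: 09:00–10:45, 12:45–14:30, 15:30–15:45.
Kira ∩ Eitan: 09:00–09:45, 12:00–13:30.
Kira ∩ Eitan ∩ Noor: 12:30–13:30.
Kira ∩ Eitan ∩ Noor ∩ Vera: 12:30–13:30.
Kira ∩ Eitan ∩ Noor ∩ Vera ∩ Hassan: 12:45–13:30.
Kira ∩ Eitan ∩ Noor ∩ Vera ∩ Hassan ∩ Ines: 12:45–13:30.
Restricted to 09:45–16:15: 12:45–13:30.
Windows ≥ 15 min: 12:45–13:30.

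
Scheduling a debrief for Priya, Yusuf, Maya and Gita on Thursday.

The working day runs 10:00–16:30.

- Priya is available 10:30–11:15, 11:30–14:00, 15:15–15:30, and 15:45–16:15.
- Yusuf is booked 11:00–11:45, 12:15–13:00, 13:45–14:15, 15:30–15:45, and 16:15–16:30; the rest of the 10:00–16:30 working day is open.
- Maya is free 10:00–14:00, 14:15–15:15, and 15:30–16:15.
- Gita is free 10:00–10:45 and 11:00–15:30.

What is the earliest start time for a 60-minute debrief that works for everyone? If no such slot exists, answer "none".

none

Yusuf free within 10:00–16:30: 10:00–11:00, 11:45–12:15, 13:00–13:45, 14:15–15:30, 15:45–16:15.
Priya ∩ Yusuf: 10:30–11:00, 11:45–12:15, 13:00–13:45, 15:15–15:30, 15:45–16:15.
Priya ∩ Yusuf ∩ Maya: 10:30–11:00, 11:45–12:15, 13:00–13:45, 15:45–16:15.
Priya ∩ Yusuf ∩ Maya ∩ Gita: 10:30–10:45, 11:45–12:15, 13:00–13:45.
Windows ≥ 60 min: (none).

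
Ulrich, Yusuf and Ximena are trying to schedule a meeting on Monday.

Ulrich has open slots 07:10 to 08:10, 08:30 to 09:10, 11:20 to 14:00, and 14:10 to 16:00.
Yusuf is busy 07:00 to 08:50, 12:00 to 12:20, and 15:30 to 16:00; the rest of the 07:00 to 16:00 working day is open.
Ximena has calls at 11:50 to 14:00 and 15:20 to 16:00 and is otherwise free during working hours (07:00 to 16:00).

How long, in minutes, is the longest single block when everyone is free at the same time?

Yusuf free within 07:00–16:00: 08:50–12:00, 12:20–15:30.
Ximena free within 07:00–16:00: 07:00–11:50, 14:00–15:20.
Ulrich ∩ Yusuf: 08:50–09:10, 11:20–12:00, 12:20–14:00, 14:10–15:30.
Ulrich ∩ Yusuf ∩ Ximena: 08:50–09:10, 11:20–11:50, 14:10–15:20.
Common window lengths: 20, 30, 70 min; longest is 70.

70 minutes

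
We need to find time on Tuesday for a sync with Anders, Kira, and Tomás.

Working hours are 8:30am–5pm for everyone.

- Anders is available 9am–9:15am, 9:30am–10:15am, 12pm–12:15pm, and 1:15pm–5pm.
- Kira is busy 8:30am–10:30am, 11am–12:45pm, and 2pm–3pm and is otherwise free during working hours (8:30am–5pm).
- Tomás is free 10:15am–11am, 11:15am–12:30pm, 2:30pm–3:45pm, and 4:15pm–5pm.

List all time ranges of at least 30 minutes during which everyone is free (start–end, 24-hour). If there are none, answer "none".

Kira free within 08:30–17:00: 10:30–11:00, 12:45–14:00, 15:00–17:00.
Anders ∩ Kira: 13:15–14:00, 15:00–17:00.
Anders ∩ Kira ∩ Tomás: 15:00–15:45, 16:15–17:00.
Windows ≥ 30 min: 15:00–15:45, 16:15–17:00.

15:00–15:45, 16:15–17:00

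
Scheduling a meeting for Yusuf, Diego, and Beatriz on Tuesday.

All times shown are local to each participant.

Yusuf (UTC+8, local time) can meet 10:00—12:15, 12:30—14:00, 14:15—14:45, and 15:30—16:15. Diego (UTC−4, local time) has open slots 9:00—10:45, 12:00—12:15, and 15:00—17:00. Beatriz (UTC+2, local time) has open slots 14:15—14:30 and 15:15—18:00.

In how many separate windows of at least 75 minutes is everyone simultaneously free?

Yusuf → UTC: 02:00–04:15, 04:30–06:00, 06:15–06:45, 07:30–08:15.
Diego → UTC: 13:00–14:45, 16:00–16:15, 19:00–21:00.
Beatriz → UTC: 12:15–12:30, 13:15–16:00.
Yusuf ∩ Diego: (none).
Yusuf ∩ Diego ∩ Beatriz: (none).
Windows ≥ 75 min: (none).
That's 0 windows.

0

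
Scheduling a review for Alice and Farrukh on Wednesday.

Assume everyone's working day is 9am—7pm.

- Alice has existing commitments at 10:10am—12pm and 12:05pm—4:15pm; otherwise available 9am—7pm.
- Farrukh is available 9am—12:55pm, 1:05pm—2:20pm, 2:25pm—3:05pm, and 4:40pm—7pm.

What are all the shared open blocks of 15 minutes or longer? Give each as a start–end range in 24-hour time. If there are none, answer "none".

09:00–10:10, 16:40–19:00

Alice free within 09:00–19:00: 09:00–10:10, 12:00–12:05, 16:15–19:00.
Alice ∩ Farrukh: 09:00–10:10, 12:00–12:05, 16:40–19:00.
Windows ≥ 15 min: 09:00–10:10, 16:40–19:00.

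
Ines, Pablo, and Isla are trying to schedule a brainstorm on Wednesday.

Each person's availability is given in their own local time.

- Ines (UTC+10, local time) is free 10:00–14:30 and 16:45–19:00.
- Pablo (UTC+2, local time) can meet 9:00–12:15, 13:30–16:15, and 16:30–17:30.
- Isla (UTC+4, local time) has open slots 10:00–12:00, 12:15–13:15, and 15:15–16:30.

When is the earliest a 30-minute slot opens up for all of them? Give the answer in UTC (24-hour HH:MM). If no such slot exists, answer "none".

07:00

Ines → UTC: 00:00–04:30, 06:45–09:00.
Pablo → UTC: 07:00–10:15, 11:30–14:15, 14:30–15:30.
Isla → UTC: 06:00–08:00, 08:15–09:15, 11:15–12:30.
Ines ∩ Pablo: 07:00–09:00.
Ines ∩ Pablo ∩ Isla: 07:00–08:00, 08:15–09:00.
Windows ≥ 30 min: 07:00–08:00, 08:15–09:00.
Earliest such window starts at 07:00.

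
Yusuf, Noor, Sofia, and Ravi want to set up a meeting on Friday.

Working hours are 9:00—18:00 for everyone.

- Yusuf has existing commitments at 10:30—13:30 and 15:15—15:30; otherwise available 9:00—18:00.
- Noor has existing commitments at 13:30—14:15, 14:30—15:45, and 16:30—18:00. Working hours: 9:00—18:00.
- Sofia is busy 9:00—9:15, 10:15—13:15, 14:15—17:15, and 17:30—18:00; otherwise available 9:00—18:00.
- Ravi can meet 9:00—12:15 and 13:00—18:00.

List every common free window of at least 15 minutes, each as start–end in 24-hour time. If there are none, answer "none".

09:15–10:15

Yusuf free within 09:00–18:00: 09:00–10:30, 13:30–15:15, 15:30–18:00.
Noor free within 09:00–18:00: 09:00–13:30, 14:15–14:30, 15:45–16:30.
Sofia free within 09:00–18:00: 09:15–10:15, 13:15–14:15, 17:15–17:30.
Yusuf ∩ Noor: 09:00–10:30, 14:15–14:30, 15:45–16:30.
Yusuf ∩ Noor ∩ Sofia: 09:15–10:15.
Yusuf ∩ Noor ∩ Sofia ∩ Ravi: 09:15–10:15.
Windows ≥ 15 min: 09:15–10:15.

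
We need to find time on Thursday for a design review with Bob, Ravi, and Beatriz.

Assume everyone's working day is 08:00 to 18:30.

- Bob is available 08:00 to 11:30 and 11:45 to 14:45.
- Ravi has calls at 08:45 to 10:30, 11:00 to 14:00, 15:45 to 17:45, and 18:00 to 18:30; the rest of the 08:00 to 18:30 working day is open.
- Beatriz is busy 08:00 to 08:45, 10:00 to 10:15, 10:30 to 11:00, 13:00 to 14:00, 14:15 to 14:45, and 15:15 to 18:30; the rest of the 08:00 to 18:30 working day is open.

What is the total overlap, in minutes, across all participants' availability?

Ravi free within 08:00–18:30: 08:00–08:45, 10:30–11:00, 14:00–15:45, 17:45–18:00.
Beatriz free within 08:00–18:30: 08:45–10:00, 10:15–10:30, 11:00–13:00, 14:00–14:15, 14:45–15:15.
Bob ∩ Ravi: 08:00–08:45, 10:30–11:00, 14:00–14:45.
Bob ∩ Ravi ∩ Beatriz: 14:00–14:15.
Total common minutes: 15.

15 minutes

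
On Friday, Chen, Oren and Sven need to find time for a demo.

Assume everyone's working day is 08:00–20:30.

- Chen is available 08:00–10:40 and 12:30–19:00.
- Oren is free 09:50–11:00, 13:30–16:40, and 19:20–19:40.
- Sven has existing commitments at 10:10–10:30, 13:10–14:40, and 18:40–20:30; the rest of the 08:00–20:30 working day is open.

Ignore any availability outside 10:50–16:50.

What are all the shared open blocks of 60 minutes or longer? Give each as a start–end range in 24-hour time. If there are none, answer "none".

14:40–16:40

Sven free within 08:00–20:30: 08:00–10:10, 10:30–13:10, 14:40–18:40.
Chen ∩ Oren: 09:50–10:40, 13:30–16:40.
Chen ∩ Oren ∩ Sven: 09:50–10:10, 10:30–10:40, 14:40–16:40.
Restricted to 10:50–16:50: 14:40–16:40.
Windows ≥ 60 min: 14:40–16:40.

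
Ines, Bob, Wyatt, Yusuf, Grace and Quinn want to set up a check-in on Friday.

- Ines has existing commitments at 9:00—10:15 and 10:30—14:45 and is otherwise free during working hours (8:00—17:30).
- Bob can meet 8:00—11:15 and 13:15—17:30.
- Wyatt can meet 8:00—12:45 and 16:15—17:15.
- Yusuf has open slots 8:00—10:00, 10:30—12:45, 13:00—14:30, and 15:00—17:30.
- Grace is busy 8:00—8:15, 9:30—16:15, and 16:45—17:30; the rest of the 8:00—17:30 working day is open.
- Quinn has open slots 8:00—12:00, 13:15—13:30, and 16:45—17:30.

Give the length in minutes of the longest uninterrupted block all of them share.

45 minutes

Ines free within 08:00–17:30: 08:00–09:00, 10:15–10:30, 14:45–17:30.
Grace free within 08:00–17:30: 08:15–09:30, 16:15–16:45.
Ines ∩ Bob: 08:00–09:00, 10:15–10:30, 14:45–17:30.
Ines ∩ Bob ∩ Wyatt: 08:00–09:00, 10:15–10:30, 16:15–17:15.
Ines ∩ Bob ∩ Wyatt ∩ Yusuf: 08:00–09:00, 16:15–17:15.
Ines ∩ Bob ∩ Wyatt ∩ Yusuf ∩ Grace: 08:15–09:00, 16:15–16:45.
Ines ∩ Bob ∩ Wyatt ∩ Yusuf ∩ Grace ∩ Quinn: 08:15–09:00.
Single common window of 45 minutes.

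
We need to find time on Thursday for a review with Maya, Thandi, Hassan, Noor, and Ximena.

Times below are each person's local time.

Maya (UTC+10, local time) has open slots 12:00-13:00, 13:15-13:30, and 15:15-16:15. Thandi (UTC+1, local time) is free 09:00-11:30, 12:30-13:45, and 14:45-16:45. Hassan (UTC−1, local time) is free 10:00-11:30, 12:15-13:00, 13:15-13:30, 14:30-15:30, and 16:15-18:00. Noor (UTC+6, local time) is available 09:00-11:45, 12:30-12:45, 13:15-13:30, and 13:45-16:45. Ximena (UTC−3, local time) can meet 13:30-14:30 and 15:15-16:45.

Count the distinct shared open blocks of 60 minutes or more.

Maya → UTC: 02:00–03:00, 03:15–03:30, 05:15–06:15.
Thandi → UTC: 08:00–10:30, 11:30–12:45, 13:45–15:45.
Hassan → UTC: 11:00–12:30, 13:15–14:00, 14:15–14:30, 15:30–16:30, 17:15–19:00.
Noor → UTC: 03:00–05:45, 06:30–06:45, 07:15–07:30, 07:45–10:45.
Ximena → UTC: 16:30–17:30, 18:15–19:45.
Maya ∩ Thandi: (none).
Maya ∩ Thandi ∩ Hassan: (none).
Maya ∩ Thandi ∩ Hassan ∩ Noor: (none).
Maya ∩ Thandi ∩ Hassan ∩ Noor ∩ Ximena: (none).
Windows ≥ 60 min: (none).
That's 0 windows.

0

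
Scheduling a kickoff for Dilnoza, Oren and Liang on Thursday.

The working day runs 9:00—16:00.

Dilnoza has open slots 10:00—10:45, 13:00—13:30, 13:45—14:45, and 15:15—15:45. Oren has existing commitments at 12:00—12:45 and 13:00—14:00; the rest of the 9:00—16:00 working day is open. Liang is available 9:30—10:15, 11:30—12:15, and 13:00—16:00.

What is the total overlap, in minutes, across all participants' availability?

90 minutes

Oren free within 09:00–16:00: 09:00–12:00, 12:45–13:00, 14:00–16:00.
Dilnoza ∩ Oren: 10:00–10:45, 14:00–14:45, 15:15–15:45.
Dilnoza ∩ Oren ∩ Liang: 10:00–10:15, 14:00–14:45, 15:15–15:45.
Total common minutes: 15 + 45 + 30 = 90.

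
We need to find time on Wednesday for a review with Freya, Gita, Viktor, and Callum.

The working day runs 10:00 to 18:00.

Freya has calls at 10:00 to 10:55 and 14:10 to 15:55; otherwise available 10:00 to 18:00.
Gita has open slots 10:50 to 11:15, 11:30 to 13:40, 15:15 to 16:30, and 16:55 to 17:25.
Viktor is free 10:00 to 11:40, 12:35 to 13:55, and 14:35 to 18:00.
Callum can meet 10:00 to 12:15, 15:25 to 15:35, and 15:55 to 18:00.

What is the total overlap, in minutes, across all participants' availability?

Freya free within 10:00–18:00: 10:55–14:10, 15:55–18:00.
Freya ∩ Gita: 10:55–11:15, 11:30–13:40, 15:55–16:30, 16:55–17:25.
Freya ∩ Gita ∩ Viktor: 10:55–11:15, 11:30–11:40, 12:35–13:40, 15:55–16:30, 16:55–17:25.
Freya ∩ Gita ∩ Viktor ∩ Callum: 10:55–11:15, 11:30–11:40, 15:55–16:30, 16:55–17:25.
Total common minutes: 20 + 10 + 35 + 30 = 95.

95 minutes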